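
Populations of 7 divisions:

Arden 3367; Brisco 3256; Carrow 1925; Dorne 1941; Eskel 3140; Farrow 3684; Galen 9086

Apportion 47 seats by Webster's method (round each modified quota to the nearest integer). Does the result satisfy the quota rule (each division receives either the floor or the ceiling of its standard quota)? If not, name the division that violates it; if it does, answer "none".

none

Standard quotas: Arden 5.995, Brisco 5.797, Carrow 3.427, Dorne 3.456, Eskel 5.590, Farrow 6.559, Galen 16.176.
Webster allocation: Arden 6, Brisco 6, Carrow 3, Dorne 3, Eskel 6, Farrow 7, Galen 16.
Every allocation lies between the lower and upper quota.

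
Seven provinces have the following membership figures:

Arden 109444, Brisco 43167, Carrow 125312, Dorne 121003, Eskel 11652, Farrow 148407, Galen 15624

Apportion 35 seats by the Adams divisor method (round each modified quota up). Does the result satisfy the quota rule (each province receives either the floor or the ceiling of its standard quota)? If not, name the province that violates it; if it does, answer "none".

Standard quotas: Arden 6.666, Brisco 2.629, Carrow 7.633, Dorne 7.370, Eskel 0.710, Farrow 9.040, Galen 0.952.
Adams allocation: Arden 7, Brisco 3, Carrow 7, Dorne 7, Eskel 1, Farrow 9, Galen 1.
Every allocation lies between the lower and upper quota.

none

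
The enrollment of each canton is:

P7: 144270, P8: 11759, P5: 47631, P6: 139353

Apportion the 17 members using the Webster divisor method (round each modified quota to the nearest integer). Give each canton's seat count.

Standard divisor 343013/17 ≈ 20177.235; standard quotas: P7 7.150, P8 0.583, P5 2.361, P6 6.906.
Rounding to the nearest integer gives P7 7, P8 1, P5 2, P6 7 — total 17, matching the house size, so no adjustment is needed.

P7: 7; P8: 1; P5: 2; P6: 7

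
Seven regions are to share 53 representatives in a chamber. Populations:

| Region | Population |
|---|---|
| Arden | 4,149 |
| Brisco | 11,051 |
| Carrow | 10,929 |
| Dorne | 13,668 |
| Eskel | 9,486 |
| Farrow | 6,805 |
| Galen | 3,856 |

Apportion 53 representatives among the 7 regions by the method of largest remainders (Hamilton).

Total 59944; standard divisor 59944/53 ≈ 1131.019.
Standard quotas: Arden 3.6684, Brisco 9.7708, Carrow 9.6630, Dorne 12.0847, Eskel 8.3871, Farrow 6.0167, Galen 3.4093.
Lower quotas: Arden 3, Brisco 9, Carrow 9, Dorne 12, Eskel 8, Farrow 6, Galen 3 (sum 50, leaving 3 seats).
Remainders in descending order: Brisco 0.7708, Arden 0.6684, Carrow 0.6630, Galen 0.4093, Eskel 0.3871, Dorne 0.0847, Farrow 0.0167.
Largest remainders: Brisco, Arden, Carrow receive the extra seats.

Arden=4, Brisco=10, Carrow=10, Dorne=12, Eskel=8, Farrow=6, Galen=3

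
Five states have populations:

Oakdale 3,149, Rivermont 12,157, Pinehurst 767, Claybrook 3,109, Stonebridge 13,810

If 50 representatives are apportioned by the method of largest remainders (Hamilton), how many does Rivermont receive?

Total 32992; standard divisor 32992/50 ≈ 659.84.
Standard quotas: Oakdale 4.7724, Rivermont 18.4242, Pinehurst 1.1624, Claybrook 4.7117, Stonebridge 20.9293.
Lower quotas: Oakdale 4, Rivermont 18, Pinehurst 1, Claybrook 4, Stonebridge 20 (sum 47, leaving 3 seats).
Remainders in descending order: Stonebridge 0.9293, Oakdale 0.7724, Claybrook 0.7117, Rivermont 0.4242, Pinehurst 0.1624.
Largest remainders: Stonebridge, Oakdale, Claybrook receive the extra seats.
Rivermont receives 18.

18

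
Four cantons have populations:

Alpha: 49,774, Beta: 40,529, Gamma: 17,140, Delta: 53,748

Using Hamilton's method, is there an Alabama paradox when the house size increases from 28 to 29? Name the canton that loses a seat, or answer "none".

none

At 28 seats: Alpha 9, Beta 7, Gamma 3, Delta 9.
At 29 seats: Alpha 9, Beta 7, Gamma 3, Delta 10.
No canton's allocation decreased.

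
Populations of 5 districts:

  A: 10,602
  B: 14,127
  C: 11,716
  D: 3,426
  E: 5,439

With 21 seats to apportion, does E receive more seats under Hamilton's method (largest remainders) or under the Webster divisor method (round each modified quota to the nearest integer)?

Hamilton: A 5, B 7, C 5, D 2, E 2.
Webster: A 5, B 6, C 5, D 2, E 3.
E gets 2 under Hamilton and 3 under Webster.

Webster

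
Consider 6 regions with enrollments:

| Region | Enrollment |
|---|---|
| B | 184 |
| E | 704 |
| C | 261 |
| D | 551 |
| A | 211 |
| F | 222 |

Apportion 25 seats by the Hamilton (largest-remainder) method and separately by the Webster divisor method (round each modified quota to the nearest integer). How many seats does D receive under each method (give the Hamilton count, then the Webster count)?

Hamilton: B 2, E 8, C 3, D 6, A 3, F 3.
Webster: B 2, E 8, C 3, D 7, A 2, F 3.
D gets 6 under Hamilton and 7 under Webster.

6 and 7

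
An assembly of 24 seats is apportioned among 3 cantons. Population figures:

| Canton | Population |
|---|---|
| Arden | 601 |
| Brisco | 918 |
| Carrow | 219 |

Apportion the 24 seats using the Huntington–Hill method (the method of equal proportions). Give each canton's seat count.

Arden: 8, Brisco: 13, Carrow: 3

With divisor 72: modified quotas Arden 8.347, Brisco 12.750, Carrow 3.042.
Geometric-mean thresholds: Arden √(8·9)=8.485, Brisco √(12·13)=12.490, Carrow √(3·4)=3.464.
Each quota rounded against its threshold gives Arden 8, Brisco 13, Carrow 3 (total 24).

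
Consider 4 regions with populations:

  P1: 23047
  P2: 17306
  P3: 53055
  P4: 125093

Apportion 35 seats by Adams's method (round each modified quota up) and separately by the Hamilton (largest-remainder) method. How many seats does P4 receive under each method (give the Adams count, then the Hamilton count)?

19 and 20

Adams: P1 4, P2 3, P3 9, P4 19.
Hamilton: P1 4, P2 3, P3 8, P4 20.
P4 gets 19 under Adams and 20 under Hamilton.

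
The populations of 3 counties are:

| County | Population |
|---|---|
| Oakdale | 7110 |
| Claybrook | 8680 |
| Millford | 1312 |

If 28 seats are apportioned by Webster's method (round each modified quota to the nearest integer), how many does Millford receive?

Standard divisor 17102/28 ≈ 610.786; standard quotas: Oakdale 11.641, Claybrook 14.211, Millford 2.148.
Rounding to the nearest integer gives Oakdale 12, Claybrook 14, Millford 2 — total 28, matching the house size, so no adjustment is needed.
Millford receives 2.

2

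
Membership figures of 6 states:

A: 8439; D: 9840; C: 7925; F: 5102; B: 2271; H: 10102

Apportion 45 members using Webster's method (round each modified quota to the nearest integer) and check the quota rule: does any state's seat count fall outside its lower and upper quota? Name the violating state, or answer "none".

Standard quotas: A 8.694, D 10.138, C 8.165, F 5.256, B 2.340, H 10.408.
Webster allocation: A 9, D 10, C 8, F 5, B 2, H 11.
Every allocation lies between the lower and upper quota.

none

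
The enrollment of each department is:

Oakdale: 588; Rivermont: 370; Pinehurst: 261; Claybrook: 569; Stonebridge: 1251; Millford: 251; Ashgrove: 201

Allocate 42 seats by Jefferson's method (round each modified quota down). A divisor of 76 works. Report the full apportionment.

Oakdale 7; Rivermont 4; Pinehurst 3; Claybrook 7; Stonebridge 16; Millford 3; Ashgrove 2

With modified divisor 76: modified quotas Oakdale 7.737, Rivermont 4.868, Pinehurst 3.434, Claybrook 7.487, Stonebridge 16.461, Millford 3.303, Ashgrove 2.645.
Rounding down: Oakdale 7, Rivermont 4, Pinehurst 3, Claybrook 7, Stonebridge 16, Millford 3, Ashgrove 2 (total 42).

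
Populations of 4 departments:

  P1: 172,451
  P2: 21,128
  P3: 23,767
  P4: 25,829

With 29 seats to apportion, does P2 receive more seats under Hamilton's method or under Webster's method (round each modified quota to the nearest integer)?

Webster

Hamilton: P1 21, P2 2, P3 3, P4 3.
Webster: P1 20, P2 3, P3 3, P4 3.
P2 gets 2 under Hamilton and 3 under Webster.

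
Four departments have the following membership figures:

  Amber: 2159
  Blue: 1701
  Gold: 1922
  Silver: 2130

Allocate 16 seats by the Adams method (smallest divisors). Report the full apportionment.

Standard divisor 7912/16 ≈ 494.5; standard quotas: Amber 4.366, Blue 3.440, Gold 3.887, Silver 4.307.
Rounding up gives 5, 4, 4, 5 = 18 seats, so the divisor must be adjusted.
With modified divisor 550: modified quotas Amber 3.925, Blue 3.093, Gold 3.495, Silver 3.873.
Rounding up: Amber 4, Blue 4, Gold 4, Silver 4 (total 16).

Amber 4, Blue 4, Gold 4, Silver 4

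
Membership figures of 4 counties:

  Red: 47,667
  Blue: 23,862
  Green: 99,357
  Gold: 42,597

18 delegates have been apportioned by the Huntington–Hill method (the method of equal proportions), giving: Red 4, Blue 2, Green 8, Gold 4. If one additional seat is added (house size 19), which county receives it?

Priority for the next seat is population ÷ (√(s·(s+1))).
Priorities: Red 10658.665, Blue 9741.621, Green 11709.335, Gold 9524.979.
Highest priority: Green.

Green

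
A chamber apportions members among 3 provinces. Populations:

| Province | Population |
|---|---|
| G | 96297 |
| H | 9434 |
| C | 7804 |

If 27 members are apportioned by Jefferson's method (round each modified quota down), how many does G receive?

Standard divisor 113535/27 ≈ 4205; standard quotas: G 22.901, H 2.244, C 1.856.
Rounding down gives 22, 2, 1 = 25 seats, so the divisor must be adjusted.
With modified divisor 4000: modified quotas G 24.074, H 2.358, C 1.951.
Rounding down: G 24, H 2, C 1 (total 27).
G receives 24.

24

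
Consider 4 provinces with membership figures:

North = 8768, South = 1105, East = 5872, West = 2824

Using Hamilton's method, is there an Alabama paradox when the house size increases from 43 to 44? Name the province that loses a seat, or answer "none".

At 43 seats: North 20, South 3, East 14, West 6.
At 44 seats: North 21, South 2, East 14, West 7.
South drops from 3 to 2.

South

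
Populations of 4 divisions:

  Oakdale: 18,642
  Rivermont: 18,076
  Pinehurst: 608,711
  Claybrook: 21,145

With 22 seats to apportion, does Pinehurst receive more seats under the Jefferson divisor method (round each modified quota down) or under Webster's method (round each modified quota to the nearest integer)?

Jefferson: Oakdale 0, Rivermont 0, Pinehurst 22, Claybrook 0.
Webster: Oakdale 1, Rivermont 1, Pinehurst 19, Claybrook 1.
Pinehurst gets 22 under Jefferson and 19 under Webster.

Jefferson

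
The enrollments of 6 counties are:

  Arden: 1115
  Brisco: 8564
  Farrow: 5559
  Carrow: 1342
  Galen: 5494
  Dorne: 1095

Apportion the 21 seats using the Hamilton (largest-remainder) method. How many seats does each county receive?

Arden 1, Brisco 8, Farrow 5, Carrow 1, Galen 5, Dorne 1

Total 23169; standard divisor 23169/21 ≈ 1103.286.
Standard quotas: Arden 1.0106, Brisco 7.7623, Farrow 5.0386, Carrow 1.2164, Galen 4.9797, Dorne 0.9925.
Lower quotas: Arden 1, Brisco 7, Farrow 5, Carrow 1, Galen 4, Dorne 0 (sum 18, leaving 3 seats).
Remainders in descending order: Dorne 0.9925, Galen 0.9797, Brisco 0.7623, Carrow 0.2164, Farrow 0.0386, Arden 0.0106.
Largest remainders: Dorne, Galen, Brisco receive the extra seats.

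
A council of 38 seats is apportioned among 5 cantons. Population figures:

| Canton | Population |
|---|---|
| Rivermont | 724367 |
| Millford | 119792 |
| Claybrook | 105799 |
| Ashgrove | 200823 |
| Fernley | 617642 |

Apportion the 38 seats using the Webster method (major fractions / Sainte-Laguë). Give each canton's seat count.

Standard divisor 1768423/38 ≈ 46537.447; standard quotas: Rivermont 15.565, Millford 2.574, Claybrook 2.273, Ashgrove 4.315, Fernley 13.272.
Rounding to the nearest integer gives Rivermont 16, Millford 3, Claybrook 2, Ashgrove 4, Fernley 13 — total 38, matching the house size, so no adjustment is needed.

Rivermont 16, Millford 3, Claybrook 2, Ashgrove 4, Fernley 13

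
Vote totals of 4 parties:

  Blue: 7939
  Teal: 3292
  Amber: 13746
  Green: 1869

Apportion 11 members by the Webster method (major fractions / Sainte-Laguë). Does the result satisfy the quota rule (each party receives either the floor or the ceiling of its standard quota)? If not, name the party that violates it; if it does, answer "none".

Standard quotas: Blue 3.253, Teal 1.349, Amber 5.632, Green 0.766.
Webster allocation: Blue 3, Teal 1, Amber 6, Green 1.
Every allocation lies between the lower and upper quota.

none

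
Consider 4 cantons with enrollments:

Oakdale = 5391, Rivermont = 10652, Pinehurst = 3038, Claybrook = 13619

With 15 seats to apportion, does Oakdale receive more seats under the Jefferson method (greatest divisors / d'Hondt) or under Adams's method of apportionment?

Jefferson: Oakdale 2, Rivermont 5, Pinehurst 1, Claybrook 7.
Adams: Oakdale 3, Rivermont 4, Pinehurst 2, Claybrook 6.
Oakdale gets 2 under Jefferson and 3 under Adams.

Adams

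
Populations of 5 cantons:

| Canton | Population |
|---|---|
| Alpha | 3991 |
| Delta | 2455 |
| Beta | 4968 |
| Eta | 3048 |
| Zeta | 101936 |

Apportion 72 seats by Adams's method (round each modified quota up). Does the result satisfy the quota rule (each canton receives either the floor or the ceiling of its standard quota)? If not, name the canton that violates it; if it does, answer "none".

Standard quotas: Alpha 2.469, Delta 1.519, Beta 3.073, Eta 1.885, Zeta 63.054.
Adams allocation: Alpha 3, Delta 2, Beta 3, Eta 2, Zeta 62.
Zeta has quota 63.054 (lower 63, upper 64) but receives 62 — outside the quota interval.

Zeta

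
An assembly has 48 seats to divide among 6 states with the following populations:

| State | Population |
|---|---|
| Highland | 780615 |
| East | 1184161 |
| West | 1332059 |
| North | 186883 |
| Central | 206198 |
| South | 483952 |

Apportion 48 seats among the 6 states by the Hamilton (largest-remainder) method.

The standard divisor is 4173868/48 ≈ 86955.583.
Standard quotas: Highland 8.9772, East 13.6180, West 15.3188, North 2.1492, Central 2.3713, South 5.5655.
Lower quotas: Highland 8, East 13, West 15, North 2, Central 2, South 5 (sum 45, leaving 3 seats).
Remainders in descending order: Highland 0.9772, East 0.6180, South 0.5655, Central 0.3713, West 0.3188, North 0.1492.
Largest remainders: Highland, East, South receive the extra seats.

Highland: 9, East: 14, West: 15, North: 2, Central: 2, South: 6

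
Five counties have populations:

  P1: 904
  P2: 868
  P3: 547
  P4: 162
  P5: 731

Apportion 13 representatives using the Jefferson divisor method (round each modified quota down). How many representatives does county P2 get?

4

Standard divisor 3212/13 ≈ 247.077; standard quotas: P1 3.659, P2 3.513, P3 2.214, P4 0.656, P5 2.959.
Rounding down gives 3, 3, 2, 0, 2 = 10 seats, so the divisor must be adjusted.
With modified divisor 200: modified quotas P1 4.520, P2 4.340, P3 2.735, P4 0.810, P5 3.655.
Rounding down: P1 4, P2 4, P3 2, P4 0, P5 3 (total 13).
P2 receives 4.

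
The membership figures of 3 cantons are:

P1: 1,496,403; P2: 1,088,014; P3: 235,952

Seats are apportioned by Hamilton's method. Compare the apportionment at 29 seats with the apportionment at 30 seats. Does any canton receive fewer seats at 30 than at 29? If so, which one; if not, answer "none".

At 29 seats: P1 15, P2 11, P3 3.
At 30 seats: P1 16, P2 12, P3 2.
P3 drops from 3 to 2.

P3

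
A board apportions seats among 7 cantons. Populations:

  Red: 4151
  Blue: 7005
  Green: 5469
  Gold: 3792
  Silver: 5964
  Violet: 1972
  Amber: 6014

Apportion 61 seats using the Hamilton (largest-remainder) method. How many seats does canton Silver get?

Total 34367; standard divisor 34367/61 ≈ 563.393.
Standard quotas: Red 7.3679, Blue 12.4336, Green 9.7072, Gold 6.7306, Silver 10.5859, Violet 3.5002, Amber 10.6746.
Lower quotas: Red 7, Blue 12, Green 9, Gold 6, Silver 10, Violet 3, Amber 10 (sum 57, leaving 4 seats).
Remainders in descending order: Gold 0.7306, Green 0.7072, Amber 0.6746, Silver 0.5859, Violet 0.5002, Blue 0.4336, Red 0.3679.
The surplus seats go to Gold, Green, Amber, Silver.
Silver receives 11.

11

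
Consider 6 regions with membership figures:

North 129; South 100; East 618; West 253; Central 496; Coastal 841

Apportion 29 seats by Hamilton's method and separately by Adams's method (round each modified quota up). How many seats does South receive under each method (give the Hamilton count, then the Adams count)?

1 and 2

Hamilton: North 2, South 1, East 7, West 3, Central 6, Coastal 10.
Adams: North 2, South 2, East 7, West 3, Central 6, Coastal 9.
South gets 1 under Hamilton and 2 under Adams.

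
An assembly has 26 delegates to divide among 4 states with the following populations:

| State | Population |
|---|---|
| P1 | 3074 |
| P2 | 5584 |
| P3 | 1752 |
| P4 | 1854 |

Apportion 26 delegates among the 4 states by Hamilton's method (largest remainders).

P1 6, P2 12, P3 4, P4 4

Total 12264; standard divisor 12264/26 ≈ 471.692.
Standard quotas: P1 6.5170, P2 11.8382, P3 3.7143, P4 3.9305.
Lower quotas: P1 6, P2 11, P3 3, P4 3 (sum 23, leaving 3 seats).
Remainders in descending order: P4 0.9305, P2 0.8382, P3 0.7143, P1 0.5170.
Largest remainders: P4, P2, P3 receive the extra seats.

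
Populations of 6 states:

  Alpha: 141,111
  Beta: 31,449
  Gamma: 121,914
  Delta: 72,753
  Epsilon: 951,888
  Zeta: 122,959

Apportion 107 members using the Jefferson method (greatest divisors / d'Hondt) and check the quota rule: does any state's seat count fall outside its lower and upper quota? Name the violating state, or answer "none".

Standard quotas: Alpha 10.470, Beta 2.333, Gamma 9.046, Delta 5.398, Epsilon 70.629, Zeta 9.123.
Jefferson allocation: Alpha 10, Beta 2, Gamma 9, Delta 5, Epsilon 72, Zeta 9.
Epsilon has quota 70.629 (lower 70, upper 71) but receives 72 — outside the quota interval.

Epsilon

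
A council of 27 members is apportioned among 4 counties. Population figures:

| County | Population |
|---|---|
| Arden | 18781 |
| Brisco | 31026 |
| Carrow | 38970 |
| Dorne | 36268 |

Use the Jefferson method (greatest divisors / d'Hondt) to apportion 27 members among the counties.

Arden 4; Brisco 7; Carrow 8; Dorne 8

Standard divisor 125045/27 ≈ 4631.296; standard quotas: Arden 4.055, Brisco 6.699, Carrow 8.414, Dorne 7.831.
Rounding down gives 4, 6, 8, 7 = 25 seats, so the divisor must be adjusted.
With modified divisor 4400: modified quotas Arden 4.268, Brisco 7.051, Carrow 8.857, Dorne 8.243.
Rounding down: Arden 4, Brisco 7, Carrow 8, Dorne 8 (total 27).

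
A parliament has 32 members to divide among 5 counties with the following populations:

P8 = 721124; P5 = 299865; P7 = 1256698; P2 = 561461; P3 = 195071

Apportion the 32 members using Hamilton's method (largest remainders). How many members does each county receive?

The standard divisor is 3034219/32 ≈ 94819.344.
Standard quotas: P8 7.6052, P5 3.1625, P7 13.2536, P2 5.9214, P3 2.0573.
Lower quotas: P8 7, P5 3, P7 13, P2 5, P3 2 (sum 30, leaving 2 seats).
Remainders in descending order: P2 0.9214, P8 0.6052, P7 0.2536, P5 0.1625, P3 0.0573.
The surplus seats go to P2, P8.

P8=8, P5=3, P7=13, P2=6, P3=2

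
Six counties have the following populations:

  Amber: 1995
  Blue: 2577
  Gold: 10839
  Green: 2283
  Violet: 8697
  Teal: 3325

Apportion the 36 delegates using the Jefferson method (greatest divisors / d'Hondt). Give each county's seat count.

Amber 2; Blue 3; Gold 14; Green 2; Violet 11; Teal 4

Standard divisor 29716/36 ≈ 825.444; standard quotas: Amber 2.417, Blue 3.122, Gold 13.131, Green 2.766, Violet 10.536, Teal 4.028.
Rounding down gives 2, 3, 13, 2, 10, 4 = 34 seats, so the divisor must be adjusted.
With modified divisor 770: modified quotas Amber 2.591, Blue 3.347, Gold 14.077, Green 2.965, Violet 11.295, Teal 4.318.
Rounding down: Amber 2, Blue 3, Gold 14, Green 2, Violet 11, Teal 4 (total 36).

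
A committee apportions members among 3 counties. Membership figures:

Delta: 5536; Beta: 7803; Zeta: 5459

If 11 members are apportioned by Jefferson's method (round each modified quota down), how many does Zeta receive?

Standard divisor 18798/11 ≈ 1708.909; standard quotas: Delta 3.239, Beta 4.566, Zeta 3.194.
Rounding down gives 3, 4, 3 = 10 seats, so the divisor must be adjusted.
With modified divisor 1500: modified quotas Delta 3.691, Beta 5.202, Zeta 3.639.
Rounding down: Delta 3, Beta 5, Zeta 3 (total 11).
Zeta receives 3.

3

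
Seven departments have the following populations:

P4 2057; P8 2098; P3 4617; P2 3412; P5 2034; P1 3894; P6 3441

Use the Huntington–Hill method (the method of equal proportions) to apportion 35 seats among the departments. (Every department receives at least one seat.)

P4 3, P8 3, P3 8, P2 6, P5 3, P1 6, P6 6

With divisor 611: modified quotas P4 3.367, P8 3.434, P3 7.556, P2 5.584, P5 3.329, P1 6.373, P6 5.632.
Geometric-mean thresholds: P4 √(3·4)=3.464, P8 √(3·4)=3.464, P3 √(7·8)=7.483, P2 √(5·6)=5.477, P5 √(3·4)=3.464, P1 √(6·7)=6.481, P6 √(5·6)=5.477.
Each quota rounded against its threshold gives P4 3, P8 3, P3 8, P2 6, P5 3, P1 6, P6 6 (total 35).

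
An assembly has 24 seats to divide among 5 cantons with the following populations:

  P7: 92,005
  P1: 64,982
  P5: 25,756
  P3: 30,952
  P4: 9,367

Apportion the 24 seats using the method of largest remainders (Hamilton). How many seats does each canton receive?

The standard divisor is 223062/24 ≈ 9294.25.
Standard quotas: P7 9.8991, P1 6.9916, P5 2.7712, P3 3.3302, P4 1.0078.
Lower quotas: P7 9, P1 6, P5 2, P3 3, P4 1 (sum 21, leaving 3 seats).
Remainders in descending order: P1 0.9916, P7 0.8991, P5 0.7712, P3 0.3302, P4 0.0078.
The surplus seats go to P1, P7, P5.

P7 10, P1 7, P5 3, P3 3, P4 1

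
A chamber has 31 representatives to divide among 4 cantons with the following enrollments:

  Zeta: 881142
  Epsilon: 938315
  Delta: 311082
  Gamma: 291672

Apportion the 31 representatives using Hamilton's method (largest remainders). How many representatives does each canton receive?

Zeta 11, Epsilon 12, Delta 4, Gamma 4

Standard divisor: 2422211 ÷ 31 ≈ 78135.839.
Standard quotas: Zeta 11.2771, Epsilon 12.0088, Delta 3.9813, Gamma 3.7329.
Lower quotas: Zeta 11, Epsilon 12, Delta 3, Gamma 3 (sum 29, leaving 2 seats).
Remainders in descending order: Delta 0.9813, Gamma 0.7329, Zeta 0.2771, Epsilon 0.0088.
The surplus seats go to Delta, Gamma.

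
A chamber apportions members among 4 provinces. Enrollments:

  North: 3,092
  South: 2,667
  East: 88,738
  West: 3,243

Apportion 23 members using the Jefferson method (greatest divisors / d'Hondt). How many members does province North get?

0

Standard divisor 97740/23 ≈ 4249.565; standard quotas: North 0.728, South 0.628, East 20.882, West 0.763.
Rounding down gives 0, 0, 20, 0 = 20 seats, so the divisor must be adjusted.
With modified divisor 3800: modified quotas North 0.814, South 0.702, East 23.352, West 0.853.
Rounding down: North 0, South 0, East 23, West 0 (total 23).
North receives 0.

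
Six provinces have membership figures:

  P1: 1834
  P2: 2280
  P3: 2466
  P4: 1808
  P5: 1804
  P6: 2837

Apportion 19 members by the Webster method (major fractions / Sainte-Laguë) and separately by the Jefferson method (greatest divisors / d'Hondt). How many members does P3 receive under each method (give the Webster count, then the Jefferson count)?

Webster: P1 3, P2 3, P3 3, P4 3, P5 3, P6 4.
Jefferson: P1 3, P2 3, P3 4, P4 3, P5 2, P6 4.
P3 gets 3 under Webster and 4 under Jefferson.

3 and 4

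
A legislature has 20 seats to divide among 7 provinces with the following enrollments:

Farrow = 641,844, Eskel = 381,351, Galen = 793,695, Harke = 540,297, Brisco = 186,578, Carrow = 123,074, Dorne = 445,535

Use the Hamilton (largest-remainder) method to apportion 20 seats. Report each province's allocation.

The standard divisor is 3112374/20 ≈ 155618.7.
Standard quotas: Farrow 4.1245, Eskel 2.4505, Galen 5.1003, Harke 3.4719, Brisco 1.1989, Carrow 0.7909, Dorne 2.8630.
Lower quotas: Farrow 4, Eskel 2, Galen 5, Harke 3, Brisco 1, Carrow 0, Dorne 2 (sum 17, leaving 3 seats).
Remainders in descending order: Dorne 0.8630, Carrow 0.7909, Harke 0.4719, Eskel 0.4505, Brisco 0.1989, Farrow 0.1245, Galen 0.1003.
Largest remainders: Dorne, Carrow, Harke receive the extra seats.

Farrow 4, Eskel 2, Galen 5, Harke 4, Brisco 1, Carrow 1, Dorne 3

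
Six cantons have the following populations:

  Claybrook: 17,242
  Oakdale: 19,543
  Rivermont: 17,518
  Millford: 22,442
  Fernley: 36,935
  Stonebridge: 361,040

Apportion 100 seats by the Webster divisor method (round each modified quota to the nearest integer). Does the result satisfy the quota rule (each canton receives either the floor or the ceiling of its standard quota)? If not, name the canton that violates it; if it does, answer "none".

Stonebridge

Standard quotas: Claybrook 3.632, Oakdale 4.117, Rivermont 3.690, Millford 4.727, Fernley 7.780, Stonebridge 76.053.
Webster allocation: Claybrook 4, Oakdale 4, Rivermont 4, Millford 5, Fernley 8, Stonebridge 75.
Stonebridge has quota 76.053 (lower 76, upper 77) but receives 75 — outside the quota interval.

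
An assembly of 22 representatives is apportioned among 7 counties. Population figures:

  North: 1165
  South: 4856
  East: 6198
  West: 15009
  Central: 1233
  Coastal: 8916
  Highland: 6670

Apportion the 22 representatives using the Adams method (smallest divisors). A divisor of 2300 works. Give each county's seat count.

With modified divisor 2300: modified quotas North 0.507, South 2.111, East 2.695, West 6.526, Central 0.536, Coastal 3.877, Highland 2.900.
Rounding up: North 1, South 3, East 3, West 7, Central 1, Coastal 4, Highland 3 (total 22).

North=1; South=3; East=3; West=7; Central=1; Coastal=4; Highland=3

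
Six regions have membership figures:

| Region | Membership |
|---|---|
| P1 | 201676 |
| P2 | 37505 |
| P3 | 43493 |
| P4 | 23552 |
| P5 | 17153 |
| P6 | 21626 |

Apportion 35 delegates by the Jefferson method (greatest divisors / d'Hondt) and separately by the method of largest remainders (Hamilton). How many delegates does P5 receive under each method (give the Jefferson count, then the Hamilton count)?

1 and 2

Jefferson: P1 22, P2 4, P3 4, P4 2, P5 1, P6 2.
Hamilton: P1 21, P2 4, P3 4, P4 2, P5 2, P6 2.
P5 gets 1 under Jefferson and 2 under Hamilton.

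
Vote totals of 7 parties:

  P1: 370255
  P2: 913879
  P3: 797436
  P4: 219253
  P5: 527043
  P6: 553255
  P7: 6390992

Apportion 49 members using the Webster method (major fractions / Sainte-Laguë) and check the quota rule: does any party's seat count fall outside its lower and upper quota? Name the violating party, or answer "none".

Standard quotas: P1 1.857, P2 4.582, P3 3.999, P4 1.099, P5 2.643, P6 2.774, P7 32.046.
Webster allocation: P1 2, P2 5, P3 4, P4 1, P5 3, P6 3, P7 31.
P7 has quota 32.046 (lower 32, upper 33) but receives 31 — outside the quota interval.

P7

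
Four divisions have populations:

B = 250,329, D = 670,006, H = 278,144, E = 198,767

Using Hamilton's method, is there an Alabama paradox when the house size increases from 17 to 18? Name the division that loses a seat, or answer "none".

E

At 17 seats: B 3, D 8, H 3, E 3.
At 18 seats: B 3, D 9, H 4, E 2.
E drops from 3 to 2.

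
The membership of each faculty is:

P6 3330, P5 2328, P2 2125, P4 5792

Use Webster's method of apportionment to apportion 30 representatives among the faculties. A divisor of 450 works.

P6: 7, P5: 5, P2: 5, P4: 13

With modified divisor 450: modified quotas P6 7.400, P5 5.173, P2 4.722, P4 12.871.
Rounding to the nearest integer: P6 7, P5 5, P2 5, P4 13 (total 30).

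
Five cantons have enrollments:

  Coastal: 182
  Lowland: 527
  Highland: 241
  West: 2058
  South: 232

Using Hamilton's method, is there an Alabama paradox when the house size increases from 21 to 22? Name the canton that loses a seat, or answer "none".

South

At 21 seats: Coastal 1, Lowland 3, Highland 2, West 13, South 2.
At 22 seats: Coastal 1, Lowland 4, Highland 2, West 14, South 1.
South drops from 2 to 1.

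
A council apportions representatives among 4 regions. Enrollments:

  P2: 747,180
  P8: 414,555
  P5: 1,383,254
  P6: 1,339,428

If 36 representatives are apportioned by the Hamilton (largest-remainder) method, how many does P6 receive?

12

The standard divisor is 3884417/36 ≈ 107900.472.
Standard quotas: P2 6.9247, P8 3.8420, P5 12.8197, P6 12.4136.
Lower quotas: P2 6, P8 3, P5 12, P6 12 (sum 33, leaving 3 seats).
Remainders in descending order: P2 0.9247, P8 0.8420, P5 0.8197, P6 0.4136.
The surplus seats go to P2, P8, P5.
P6 receives 12.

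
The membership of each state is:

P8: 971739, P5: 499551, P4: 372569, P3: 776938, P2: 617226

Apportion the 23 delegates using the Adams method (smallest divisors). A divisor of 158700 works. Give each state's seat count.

With modified divisor 158700: modified quotas P8 6.123, P5 3.148, P4 2.348, P3 4.896, P2 3.889.
Rounding up: P8 7, P5 4, P4 3, P3 5, P2 4 (total 23).

P8=7, P5=4, P4=3, P3=5, P2=4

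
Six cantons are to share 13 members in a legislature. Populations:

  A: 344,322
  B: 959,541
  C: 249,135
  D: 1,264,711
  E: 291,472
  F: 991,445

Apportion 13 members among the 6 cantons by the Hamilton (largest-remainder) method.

Standard divisor: 4100626 ÷ 13 ≈ 315432.769.
Standard quotas: A 1.0916, B 3.0420, C 0.7898, D 4.0094, E 0.9240, F 3.1431.
Lower quotas: A 1, B 3, C 0, D 4, E 0, F 3 (sum 11, leaving 2 seats).
Remainders in descending order: E 0.9240, C 0.7898, F 0.1431, A 0.0916, B 0.0420, D 0.0094.
Largest remainders: E, C receive the extra seats.

A: 1, B: 3, C: 1, D: 4, E: 1, F: 3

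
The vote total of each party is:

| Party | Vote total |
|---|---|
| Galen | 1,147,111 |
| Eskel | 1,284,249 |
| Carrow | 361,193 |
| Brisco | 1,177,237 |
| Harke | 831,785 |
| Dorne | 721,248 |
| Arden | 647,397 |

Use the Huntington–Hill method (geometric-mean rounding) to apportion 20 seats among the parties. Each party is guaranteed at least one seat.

Galen=4; Eskel=4; Carrow=1; Brisco=4; Harke=3; Dorne=2; Arden=2

With divisor 312795: modified quotas Galen 3.667, Eskel 4.106, Carrow 1.155, Brisco 3.764, Harke 2.659, Dorne 2.306, Arden 2.070.
Geometric-mean thresholds: Galen √(3·4)=3.464, Eskel √(4·5)=4.472, Carrow √(1·2)=1.414, Brisco √(3·4)=3.464, Harke √(2·3)=2.449, Dorne √(2·3)=2.449, Arden √(2·3)=2.449.
Each quota rounded against its threshold gives Galen 4, Eskel 4, Carrow 1, Brisco 4, Harke 3, Dorne 2, Arden 2 (total 20).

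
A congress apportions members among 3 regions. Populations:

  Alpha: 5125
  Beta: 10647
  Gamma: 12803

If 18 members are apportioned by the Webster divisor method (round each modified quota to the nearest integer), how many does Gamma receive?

Standard divisor 28575/18 ≈ 1587.5; standard quotas: Alpha 3.228, Beta 6.707, Gamma 8.065.
Rounding to the nearest integer gives Alpha 3, Beta 7, Gamma 8 — total 18, matching the house size, so no adjustment is needed.
Gamma receives 8.

8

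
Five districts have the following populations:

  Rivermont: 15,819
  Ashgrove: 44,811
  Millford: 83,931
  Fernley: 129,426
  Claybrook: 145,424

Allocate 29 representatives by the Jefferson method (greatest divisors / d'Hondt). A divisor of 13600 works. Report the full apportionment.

With modified divisor 13600: modified quotas Rivermont 1.163, Ashgrove 3.295, Millford 6.171, Fernley 9.517, Claybrook 10.693.
Rounding down: Rivermont 1, Ashgrove 3, Millford 6, Fernley 9, Claybrook 10 (total 29).

Rivermont=1, Ashgrove=3, Millford=6, Fernley=9, Claybrook=10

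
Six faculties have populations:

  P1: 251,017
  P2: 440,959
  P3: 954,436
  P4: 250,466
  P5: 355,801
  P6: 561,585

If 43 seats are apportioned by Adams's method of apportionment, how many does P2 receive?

7

Standard divisor 2814264/43 ≈ 65448; standard quotas: P1 3.835, P2 6.738, P3 14.583, P4 3.827, P5 5.436, P6 8.581.
Rounding up gives 4, 7, 15, 4, 6, 9 = 45 seats, so the divisor must be adjusted.
With modified divisor 70700: modified quotas P1 3.550, P2 6.237, P3 13.500, P4 3.543, P5 5.033, P6 7.943.
Rounding up: P1 4, P2 7, P3 14, P4 4, P5 6, P6 8 (total 43).
P2 receives 7.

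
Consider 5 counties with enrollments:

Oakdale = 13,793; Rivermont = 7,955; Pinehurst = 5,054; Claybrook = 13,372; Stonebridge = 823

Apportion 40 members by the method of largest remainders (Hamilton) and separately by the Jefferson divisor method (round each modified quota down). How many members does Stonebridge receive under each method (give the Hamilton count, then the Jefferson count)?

1 and 0

Hamilton: Oakdale 13, Rivermont 8, Pinehurst 5, Claybrook 13, Stonebridge 1.
Jefferson: Oakdale 14, Rivermont 8, Pinehurst 5, Claybrook 13, Stonebridge 0.
Stonebridge gets 1 under Hamilton and 0 under Jefferson.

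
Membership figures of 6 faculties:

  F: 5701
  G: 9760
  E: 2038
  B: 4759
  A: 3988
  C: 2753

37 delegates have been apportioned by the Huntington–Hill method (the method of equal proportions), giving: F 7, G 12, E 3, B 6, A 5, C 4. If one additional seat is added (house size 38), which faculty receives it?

G

Priority for the next seat is population ÷ (√(s·(s+1))).
Priorities: F 761.828, G 781.425, E 588.320, B 734.330, A 728.106, C 615.590.
Highest priority: G.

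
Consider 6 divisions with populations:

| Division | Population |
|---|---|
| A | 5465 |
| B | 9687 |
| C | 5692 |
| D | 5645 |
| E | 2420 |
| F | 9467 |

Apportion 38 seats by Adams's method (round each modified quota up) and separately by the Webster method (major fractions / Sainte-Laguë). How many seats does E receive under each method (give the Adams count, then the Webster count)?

3 and 2

Adams: A 5, B 9, C 6, D 6, E 3, F 9.
Webster: A 5, B 10, C 6, D 6, E 2, F 9.
E gets 3 under Adams and 2 under Webster.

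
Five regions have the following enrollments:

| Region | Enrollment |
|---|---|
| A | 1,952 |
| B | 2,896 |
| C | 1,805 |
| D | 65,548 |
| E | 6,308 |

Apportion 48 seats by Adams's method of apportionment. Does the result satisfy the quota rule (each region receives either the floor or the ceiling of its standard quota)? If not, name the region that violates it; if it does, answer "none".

D

Standard quotas: A 1.193, B 1.771, C 1.104, D 40.076, E 3.857.
Adams allocation: A 2, B 2, C 2, D 38, E 4.
D has quota 40.076 (lower 40, upper 41) but receives 38 — outside the quota interval.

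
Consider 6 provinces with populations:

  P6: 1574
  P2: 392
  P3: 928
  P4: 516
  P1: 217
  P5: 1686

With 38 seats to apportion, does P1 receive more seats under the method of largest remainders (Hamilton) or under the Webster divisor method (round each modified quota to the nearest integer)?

Webster

Hamilton: P6 11, P2 3, P3 7, P4 4, P1 1, P5 12.
Webster: P6 11, P2 3, P3 6, P4 4, P1 2, P5 12.
P1 gets 1 under Hamilton and 2 under Webster.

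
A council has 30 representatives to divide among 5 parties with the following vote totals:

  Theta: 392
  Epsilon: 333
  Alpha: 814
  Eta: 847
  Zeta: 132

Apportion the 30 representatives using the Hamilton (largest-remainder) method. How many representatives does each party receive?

Standard divisor: 2518 ÷ 30 ≈ 83.933.
Standard quotas: Theta 4.670, Epsilon 3.967, Alpha 9.698, Eta 10.091, Zeta 1.573.
Lower quotas: Theta 4, Epsilon 3, Alpha 9, Eta 10, Zeta 1 (sum 27, leaving 3 seats).
Remainders in descending order: Epsilon 0.967, Alpha 0.698, Theta 0.670, Zeta 0.573, Eta 0.091.
Largest remainders: Epsilon, Alpha, Theta receive the extra seats.

Theta: 5, Epsilon: 4, Alpha: 10, Eta: 10, Zeta: 1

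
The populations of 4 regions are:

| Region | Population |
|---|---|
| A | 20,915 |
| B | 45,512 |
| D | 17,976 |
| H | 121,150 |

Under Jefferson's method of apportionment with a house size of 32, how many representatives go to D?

2

Standard divisor 205553/32 ≈ 6423.531; standard quotas: A 3.256, B 7.085, D 2.798, H 18.860.
Rounding down gives 3, 7, 2, 18 = 30 seats, so the divisor must be adjusted.
With modified divisor 6037.85: modified quotas A 3.464, B 7.538, D 2.977, H 20.065.
Rounding down: A 3, B 7, D 2, H 20 (total 32).
D receives 2.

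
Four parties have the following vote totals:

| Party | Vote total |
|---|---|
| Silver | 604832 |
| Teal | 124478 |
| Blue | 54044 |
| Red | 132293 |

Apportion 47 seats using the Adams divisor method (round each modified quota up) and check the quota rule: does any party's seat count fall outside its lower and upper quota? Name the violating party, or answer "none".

Silver

Standard quotas: Silver 31.046, Teal 6.389, Blue 2.774, Red 6.791.
Adams allocation: Silver 30, Teal 7, Blue 3, Red 7.
Silver has quota 31.046 (lower 31, upper 32) but receives 30 — outside the quota interval.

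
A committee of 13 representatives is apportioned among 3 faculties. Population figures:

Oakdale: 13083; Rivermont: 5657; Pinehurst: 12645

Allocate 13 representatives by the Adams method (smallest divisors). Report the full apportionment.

Oakdale=5, Rivermont=3, Pinehurst=5

Standard divisor 31385/13 ≈ 2414.231; standard quotas: Oakdale 5.419, Rivermont 2.343, Pinehurst 5.238.
Rounding up gives 6, 3, 6 = 15 seats, so the divisor must be adjusted.
With modified divisor 2700: modified quotas Oakdale 4.846, Rivermont 2.095, Pinehurst 4.683.
Rounding up: Oakdale 5, Rivermont 3, Pinehurst 5 (total 13).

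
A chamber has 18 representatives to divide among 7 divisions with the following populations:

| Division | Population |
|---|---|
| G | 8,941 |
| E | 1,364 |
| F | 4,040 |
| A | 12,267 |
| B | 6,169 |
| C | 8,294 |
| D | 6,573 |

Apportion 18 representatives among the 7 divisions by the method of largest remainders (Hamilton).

Total 47648; standard divisor 47648/18 ≈ 2647.111.
Standard quotas: G 3.3776, E 0.5153, F 1.5262, A 4.6341, B 2.3305, C 3.1332, D 2.4831.
Lower quotas: G 3, E 0, F 1, A 4, B 2, C 3, D 2 (sum 15, leaving 3 seats).
Remainders in descending order: A 0.6341, F 0.5262, E 0.5153, D 0.4831, G 0.3776, B 0.3305, C 0.1332.
Largest remainders: A, F, E receive the extra seats.

G=3; E=1; F=2; A=5; B=2; C=3; D=2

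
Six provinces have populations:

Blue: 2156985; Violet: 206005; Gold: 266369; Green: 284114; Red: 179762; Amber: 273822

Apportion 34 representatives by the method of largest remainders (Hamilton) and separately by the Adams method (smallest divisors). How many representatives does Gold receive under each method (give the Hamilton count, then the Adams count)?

2 and 3

Hamilton: Blue 22, Violet 2, Gold 2, Green 3, Red 2, Amber 3.
Adams: Blue 21, Violet 2, Gold 3, Green 3, Red 2, Amber 3.
Gold gets 2 under Hamilton and 3 under Adams.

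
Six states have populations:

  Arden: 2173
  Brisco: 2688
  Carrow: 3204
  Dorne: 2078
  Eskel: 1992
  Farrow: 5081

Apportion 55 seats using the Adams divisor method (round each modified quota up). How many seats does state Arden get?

Standard divisor 17216/55 ≈ 313.018; standard quotas: Arden 6.942, Brisco 8.587, Carrow 10.236, Dorne 6.639, Eskel 6.364, Farrow 16.232.
Rounding up gives 7, 9, 11, 7, 7, 17 = 58 seats, so the divisor must be adjusted.
With modified divisor 334: modified quotas Arden 6.506, Brisco 8.048, Carrow 9.593, Dorne 6.222, Eskel 5.964, Farrow 15.213.
Rounding up: Arden 7, Brisco 9, Carrow 10, Dorne 7, Eskel 6, Farrow 16 (total 55).
Arden receives 7.

7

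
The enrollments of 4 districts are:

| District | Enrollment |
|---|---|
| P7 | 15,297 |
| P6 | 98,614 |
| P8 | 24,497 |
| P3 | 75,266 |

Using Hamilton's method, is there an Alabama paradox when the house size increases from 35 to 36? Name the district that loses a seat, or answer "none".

At 35 seats: P7 3, P6 16, P8 4, P3 12.
At 36 seats: P7 2, P6 17, P8 4, P3 13.
P7 drops from 3 to 2.

P7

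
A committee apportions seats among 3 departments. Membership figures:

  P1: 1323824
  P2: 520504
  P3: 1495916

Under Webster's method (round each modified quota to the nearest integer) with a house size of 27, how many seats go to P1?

11

Standard divisor 3340244/27 ≈ 123712.741; standard quotas: P1 10.701, P2 4.207, P3 12.092.
Rounding to the nearest integer gives P1 11, P2 4, P3 12 — total 27, matching the house size, so no adjustment is needed.
P1 receives 11.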